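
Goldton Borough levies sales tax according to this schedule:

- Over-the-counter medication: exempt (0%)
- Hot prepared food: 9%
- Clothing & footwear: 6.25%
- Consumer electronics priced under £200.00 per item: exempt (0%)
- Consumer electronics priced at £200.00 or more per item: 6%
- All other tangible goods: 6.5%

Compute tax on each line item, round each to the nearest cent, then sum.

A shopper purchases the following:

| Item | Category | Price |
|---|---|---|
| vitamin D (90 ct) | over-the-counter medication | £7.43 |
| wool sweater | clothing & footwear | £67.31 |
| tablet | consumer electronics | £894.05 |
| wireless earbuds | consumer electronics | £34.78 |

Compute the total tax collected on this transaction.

£57.85

Vitamin D (90 ct) £7.43: over-the-counter medication → 0% → £0.00
Wool sweater £67.31: clothing & footwear → 6.25% → £4.21
Tablet £894.05: consumer electronics, £200.00 or more → 6% → £53.64
Wireless earbuds £34.78: consumer electronics, under £200.00 → 0% → £0.00
Total tax = £4.21 + £53.64 = £57.85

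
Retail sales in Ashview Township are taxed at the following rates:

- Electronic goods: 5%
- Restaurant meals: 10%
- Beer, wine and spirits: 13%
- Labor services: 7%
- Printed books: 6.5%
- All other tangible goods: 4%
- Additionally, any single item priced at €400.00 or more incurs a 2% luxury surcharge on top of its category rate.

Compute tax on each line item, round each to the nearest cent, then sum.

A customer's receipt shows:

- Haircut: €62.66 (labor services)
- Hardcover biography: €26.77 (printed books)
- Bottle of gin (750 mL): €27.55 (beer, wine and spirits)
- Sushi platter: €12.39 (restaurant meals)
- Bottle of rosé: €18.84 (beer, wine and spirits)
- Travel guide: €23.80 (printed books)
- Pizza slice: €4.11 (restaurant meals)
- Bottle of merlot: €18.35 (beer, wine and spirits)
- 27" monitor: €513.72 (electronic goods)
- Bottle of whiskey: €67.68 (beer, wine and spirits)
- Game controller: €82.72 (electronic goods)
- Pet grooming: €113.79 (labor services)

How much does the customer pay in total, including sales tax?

€1047.00

Haircut €62.66: labor services → 7% → €4.39
Hardcover biography €26.77: printed books → 6.5% → €1.74
Bottle of gin (750 mL) €27.55: beer, wine and spirits → 13% → €3.58
Sushi platter €12.39: restaurant meals → 10% → €1.24
Bottle of rosé €18.84: beer, wine and spirits → 13% → €2.45
Travel guide €23.80: printed books → 6.5% → €1.55
Pizza slice €4.11: restaurant meals → 10% → €0.41
Bottle of merlot €18.35: beer, wine and spirits → 13% → €2.39
27" monitor €513.72: electronic goods → 5% + 2% surcharge = 7% → €35.96
Bottle of whiskey €67.68: beer, wine and spirits → 13% → €8.80
Game controller €82.72: electronic goods → 5% → €4.14
Pet grooming €113.79: labor services → 7% → €7.97
Subtotal = €972.38; tax = €74.62; total due = €1047.00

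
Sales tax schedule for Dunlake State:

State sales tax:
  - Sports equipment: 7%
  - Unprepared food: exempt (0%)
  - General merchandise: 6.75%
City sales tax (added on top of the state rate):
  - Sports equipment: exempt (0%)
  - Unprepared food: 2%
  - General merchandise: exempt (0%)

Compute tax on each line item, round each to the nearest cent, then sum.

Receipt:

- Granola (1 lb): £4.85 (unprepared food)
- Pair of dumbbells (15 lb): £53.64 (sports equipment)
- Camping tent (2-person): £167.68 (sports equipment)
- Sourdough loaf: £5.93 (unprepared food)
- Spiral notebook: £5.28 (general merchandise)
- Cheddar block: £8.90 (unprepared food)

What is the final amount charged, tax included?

Granola (1 lb) £4.85: unprepared food → 0% + 2% city = 2% → £0.10
Pair of dumbbells (15 lb) £53.64: sports equipment → 7% + 0% city = 7% → £3.75
Camping tent (2-person) £167.68: sports equipment → 7% + 0% city = 7% → £11.74
Sourdough loaf £5.93: unprepared food → 0% + 2% city = 2% → £0.12
Spiral notebook £5.28: general merchandise → 6.75% + 0% city = 6.75% → £0.36
Cheddar block £8.90: unprepared food → 0% + 2% city = 2% → £0.18
Subtotal = £246.28; tax = £16.25; total due = £262.53

£262.53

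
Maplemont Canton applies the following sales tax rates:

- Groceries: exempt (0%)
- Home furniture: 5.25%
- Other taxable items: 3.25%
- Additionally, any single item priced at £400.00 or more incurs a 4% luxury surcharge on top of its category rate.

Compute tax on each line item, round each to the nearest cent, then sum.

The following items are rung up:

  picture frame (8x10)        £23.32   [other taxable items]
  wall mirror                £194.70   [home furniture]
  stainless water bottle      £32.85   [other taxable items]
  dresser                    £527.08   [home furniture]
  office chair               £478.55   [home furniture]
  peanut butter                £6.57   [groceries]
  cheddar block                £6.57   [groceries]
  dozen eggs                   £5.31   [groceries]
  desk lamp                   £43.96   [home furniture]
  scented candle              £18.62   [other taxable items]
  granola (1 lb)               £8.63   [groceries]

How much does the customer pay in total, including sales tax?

£1454.15

Picture frame (8x10) £23.32: other taxable items → 3.25% → £0.76
Wall mirror £194.70: home furniture → 5.25% → £10.22
Stainless water bottle £32.85: other taxable items → 3.25% → £1.07
Dresser £527.08: home furniture → 5.25% + 4% surcharge = 9.25% → £48.75
Office chair £478.55: home furniture → 5.25% + 4% surcharge = 9.25% → £44.27
Peanut butter £6.57: groceries → 0% → £0.00
Cheddar block £6.57: groceries → 0% → £0.00
Dozen eggs £5.31: groceries → 0% → £0.00
Desk lamp £43.96: home furniture → 5.25% → £2.31
Scented candle £18.62: other taxable items → 3.25% → £0.61
Granola (1 lb) £8.63: groceries → 0% → £0.00
Subtotal = £1346.16; tax = £107.99; total due = £1454.15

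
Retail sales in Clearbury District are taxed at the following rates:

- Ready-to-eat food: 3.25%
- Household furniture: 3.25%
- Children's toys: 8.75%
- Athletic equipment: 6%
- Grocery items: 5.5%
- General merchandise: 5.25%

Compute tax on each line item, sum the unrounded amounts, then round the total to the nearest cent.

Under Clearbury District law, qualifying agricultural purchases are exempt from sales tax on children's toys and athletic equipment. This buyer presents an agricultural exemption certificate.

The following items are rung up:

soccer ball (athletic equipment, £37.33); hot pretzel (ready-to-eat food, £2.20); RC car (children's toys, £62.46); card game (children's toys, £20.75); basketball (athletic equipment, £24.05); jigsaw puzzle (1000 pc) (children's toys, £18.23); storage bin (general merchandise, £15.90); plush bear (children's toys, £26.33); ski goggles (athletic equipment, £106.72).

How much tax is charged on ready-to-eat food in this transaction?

£0.07

Hot pretzel £2.20: ready-to-eat food → 3.25% → £0.0715
Tax on ready-to-eat food: unrounded sum = £0.0715 → £0.07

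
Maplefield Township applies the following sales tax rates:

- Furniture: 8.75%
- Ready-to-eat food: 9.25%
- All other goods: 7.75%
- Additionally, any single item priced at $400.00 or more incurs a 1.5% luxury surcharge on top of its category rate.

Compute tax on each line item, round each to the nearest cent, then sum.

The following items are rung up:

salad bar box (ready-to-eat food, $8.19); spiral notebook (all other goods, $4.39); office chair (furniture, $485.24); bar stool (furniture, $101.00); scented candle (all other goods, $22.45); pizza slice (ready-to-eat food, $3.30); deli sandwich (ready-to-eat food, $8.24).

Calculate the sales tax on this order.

$62.49

Salad bar box $8.19: ready-to-eat food → 9.25% → $0.76
Spiral notebook $4.39: all other goods → 7.75% → $0.34
Office chair $485.24: furniture → 8.75% + 1.5% surcharge = 10.25% → $49.74
Bar stool $101.00: furniture → 8.75% → $8.84
Scented candle $22.45: all other goods → 7.75% → $1.74
Pizza slice $3.30: ready-to-eat food → 9.25% → $0.31
Deli sandwich $8.24: ready-to-eat food → 9.25% → $0.76
Total tax = $0.76 + $0.34 + $49.74 + $8.84 + $1.74 + $0.31 + $0.76 = $62.49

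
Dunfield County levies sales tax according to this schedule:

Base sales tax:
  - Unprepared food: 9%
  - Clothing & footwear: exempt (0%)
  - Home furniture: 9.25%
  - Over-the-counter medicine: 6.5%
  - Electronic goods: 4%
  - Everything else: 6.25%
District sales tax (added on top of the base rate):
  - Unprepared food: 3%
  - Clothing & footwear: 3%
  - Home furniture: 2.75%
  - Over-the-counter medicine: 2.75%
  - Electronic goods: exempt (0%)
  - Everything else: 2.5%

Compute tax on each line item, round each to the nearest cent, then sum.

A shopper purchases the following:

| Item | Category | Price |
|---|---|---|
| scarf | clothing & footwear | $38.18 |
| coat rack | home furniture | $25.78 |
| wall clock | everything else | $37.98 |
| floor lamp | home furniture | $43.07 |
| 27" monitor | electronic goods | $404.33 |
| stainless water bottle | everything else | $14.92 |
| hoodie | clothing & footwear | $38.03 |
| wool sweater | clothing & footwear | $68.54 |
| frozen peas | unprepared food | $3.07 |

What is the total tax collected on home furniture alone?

Coat rack $25.78: home furniture → 9.25% + 2.75% district = 12% → $3.09
Floor lamp $43.07: home furniture → 9.25% + 2.75% district = 12% → $5.17
Tax on home furniture = $3.09 + $5.17 = $8.26

$8.26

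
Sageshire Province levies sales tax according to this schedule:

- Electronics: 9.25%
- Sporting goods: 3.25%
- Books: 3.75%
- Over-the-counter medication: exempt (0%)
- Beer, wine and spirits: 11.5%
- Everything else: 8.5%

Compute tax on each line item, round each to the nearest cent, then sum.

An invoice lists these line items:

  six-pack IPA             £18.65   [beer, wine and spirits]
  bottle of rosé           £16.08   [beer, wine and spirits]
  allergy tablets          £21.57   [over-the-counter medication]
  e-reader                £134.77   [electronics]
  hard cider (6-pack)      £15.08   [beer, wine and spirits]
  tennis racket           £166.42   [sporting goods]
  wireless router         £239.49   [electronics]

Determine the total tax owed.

£45.75

Six-pack IPA £18.65: beer, wine and spirits → 11.5% → £2.14
Bottle of rosé £16.08: beer, wine and spirits → 11.5% → £1.85
Allergy tablets £21.57: over-the-counter medication → 0% → £0.00
E-reader £134.77: electronics → 9.25% → £12.47
Hard cider (6-pack) £15.08: beer, wine and spirits → 11.5% → £1.73
Tennis racket £166.42: sporting goods → 3.25% → £5.41
Wireless router £239.49: electronics → 9.25% → £22.15
Total tax = £2.14 + £1.85 + £12.47 + £1.73 + £5.41 + £22.15 = £45.75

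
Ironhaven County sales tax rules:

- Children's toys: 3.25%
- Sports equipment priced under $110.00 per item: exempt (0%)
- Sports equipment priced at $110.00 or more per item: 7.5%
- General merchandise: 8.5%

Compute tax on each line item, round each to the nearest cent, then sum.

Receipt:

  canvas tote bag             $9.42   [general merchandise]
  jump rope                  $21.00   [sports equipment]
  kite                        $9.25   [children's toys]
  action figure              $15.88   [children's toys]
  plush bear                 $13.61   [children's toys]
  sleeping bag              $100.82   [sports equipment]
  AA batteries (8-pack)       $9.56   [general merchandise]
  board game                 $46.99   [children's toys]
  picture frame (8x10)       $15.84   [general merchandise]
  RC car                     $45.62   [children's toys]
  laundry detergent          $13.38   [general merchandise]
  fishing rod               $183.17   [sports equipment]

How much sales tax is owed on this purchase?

Canvas tote bag $9.42: general merchandise → 8.5% → $0.80
Jump rope $21.00: sports equipment, under $110.00 → 0% → $0.00
Kite $9.25: children's toys → 3.25% → $0.30
Action figure $15.88: children's toys → 3.25% → $0.52
Plush bear $13.61: children's toys → 3.25% → $0.44
Sleeping bag $100.82: sports equipment, under $110.00 → 0% → $0.00
AA batteries (8-pack) $9.56: general merchandise → 8.5% → $0.81
Board game $46.99: children's toys → 3.25% → $1.53
Picture frame (8x10) $15.84: general merchandise → 8.5% → $1.35
RC car $45.62: children's toys → 3.25% → $1.48
Laundry detergent $13.38: general merchandise → 8.5% → $1.14
Fishing rod $183.17: sports equipment, $110.00 or more → 7.5% → $13.74
Total tax = $0.80 + $0.30 + $0.52 + $0.44 + $0.81 + $1.53 + $1.35 + $1.48 + $1.14 + $13.74 = $22.11

$22.11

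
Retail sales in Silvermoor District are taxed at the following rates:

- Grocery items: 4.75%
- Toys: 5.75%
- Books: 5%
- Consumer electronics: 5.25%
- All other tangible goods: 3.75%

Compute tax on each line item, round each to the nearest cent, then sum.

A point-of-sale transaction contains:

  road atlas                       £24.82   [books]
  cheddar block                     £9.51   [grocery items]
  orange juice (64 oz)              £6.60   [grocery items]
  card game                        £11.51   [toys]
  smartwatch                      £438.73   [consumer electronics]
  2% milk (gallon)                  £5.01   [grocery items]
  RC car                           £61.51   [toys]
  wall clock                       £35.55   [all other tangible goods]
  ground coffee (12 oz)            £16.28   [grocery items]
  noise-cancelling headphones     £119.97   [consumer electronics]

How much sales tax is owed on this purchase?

£37.87

Road atlas £24.82: books → 5% → £1.24
Cheddar block £9.51: grocery items → 4.75% → £0.45
Orange juice (64 oz) £6.60: grocery items → 4.75% → £0.31
Card game £11.51: toys → 5.75% → £0.66
Smartwatch £438.73: consumer electronics → 5.25% → £23.03
2% milk (gallon) £5.01: grocery items → 4.75% → £0.24
RC car £61.51: toys → 5.75% → £3.54
Wall clock £35.55: all other tangible goods → 3.75% → £1.33
Ground coffee (12 oz) £16.28: grocery items → 4.75% → £0.77
Noise-cancelling headphones £119.97: consumer electronics → 5.25% → £6.30
Total tax = £1.24 + £0.45 + £0.31 + £0.66 + £23.03 + £0.24 + £3.54 + £1.33 + £0.77 + £6.30 = £37.87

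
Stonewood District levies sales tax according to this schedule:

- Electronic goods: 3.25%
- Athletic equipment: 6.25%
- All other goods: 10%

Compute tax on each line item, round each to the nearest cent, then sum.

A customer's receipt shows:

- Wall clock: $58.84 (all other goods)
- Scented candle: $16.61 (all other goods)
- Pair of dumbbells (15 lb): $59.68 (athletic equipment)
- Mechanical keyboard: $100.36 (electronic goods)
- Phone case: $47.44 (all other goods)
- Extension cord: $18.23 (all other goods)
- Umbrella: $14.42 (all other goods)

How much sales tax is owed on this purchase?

Wall clock $58.84: all other goods → 10% → $5.88
Scented candle $16.61: all other goods → 10% → $1.66
Pair of dumbbells (15 lb) $59.68: athletic equipment → 6.25% → $3.73
Mechanical keyboard $100.36: electronic goods → 3.25% → $3.26
Phone case $47.44: all other goods → 10% → $4.74
Extension cord $18.23: all other goods → 10% → $1.82
Umbrella $14.42: all other goods → 10% → $1.44
Total tax = $5.88 + $1.66 + $3.73 + $3.26 + $4.74 + $1.82 + $1.44 = $22.53

$22.53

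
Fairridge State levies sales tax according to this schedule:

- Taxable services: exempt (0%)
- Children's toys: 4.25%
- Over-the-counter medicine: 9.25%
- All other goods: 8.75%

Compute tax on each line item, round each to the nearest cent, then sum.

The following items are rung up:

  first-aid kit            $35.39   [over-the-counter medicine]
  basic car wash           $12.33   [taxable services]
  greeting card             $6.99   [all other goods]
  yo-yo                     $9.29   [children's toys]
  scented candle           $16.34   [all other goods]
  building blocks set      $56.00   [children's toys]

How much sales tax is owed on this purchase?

$8.08

First-aid kit $35.39: over-the-counter medicine → 9.25% → $3.27
Basic car wash $12.33: taxable services → 0% → $0.00
Greeting card $6.99: all other goods → 8.75% → $0.61
Yo-yo $9.29: children's toys → 4.25% → $0.39
Scented candle $16.34: all other goods → 8.75% → $1.43
Building blocks set $56.00: children's toys → 4.25% → $2.38
Total tax = $3.27 + $0.61 + $0.39 + $1.43 + $2.38 = $8.08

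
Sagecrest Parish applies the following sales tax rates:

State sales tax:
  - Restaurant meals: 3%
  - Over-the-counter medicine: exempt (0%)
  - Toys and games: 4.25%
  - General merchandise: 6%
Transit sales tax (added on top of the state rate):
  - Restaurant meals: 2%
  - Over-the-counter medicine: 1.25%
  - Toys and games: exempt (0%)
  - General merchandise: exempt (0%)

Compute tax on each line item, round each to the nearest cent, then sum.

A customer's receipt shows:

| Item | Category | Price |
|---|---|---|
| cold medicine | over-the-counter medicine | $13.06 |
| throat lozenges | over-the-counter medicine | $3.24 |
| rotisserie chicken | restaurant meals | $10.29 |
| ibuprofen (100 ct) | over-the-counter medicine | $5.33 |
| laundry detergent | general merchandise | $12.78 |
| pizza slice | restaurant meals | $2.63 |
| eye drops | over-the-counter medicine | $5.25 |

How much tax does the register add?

Cold medicine $13.06: over-the-counter medicine → 0% + 1.25% transit = 1.25% → $0.16
Throat lozenges $3.24: over-the-counter medicine → 0% + 1.25% transit = 1.25% → $0.04
Rotisserie chicken $10.29: restaurant meals → 3% + 2% transit = 5% → $0.51
Ibuprofen (100 ct) $5.33: over-the-counter medicine → 0% + 1.25% transit = 1.25% → $0.07
Laundry detergent $12.78: general merchandise → 6% + 0% transit = 6% → $0.77
Pizza slice $2.63: restaurant meals → 3% + 2% transit = 5% → $0.13
Eye drops $5.25: over-the-counter medicine → 0% + 1.25% transit = 1.25% → $0.07
Total tax = $0.16 + $0.04 + $0.51 + $0.07 + $0.77 + $0.13 + $0.07 = $1.75

$1.75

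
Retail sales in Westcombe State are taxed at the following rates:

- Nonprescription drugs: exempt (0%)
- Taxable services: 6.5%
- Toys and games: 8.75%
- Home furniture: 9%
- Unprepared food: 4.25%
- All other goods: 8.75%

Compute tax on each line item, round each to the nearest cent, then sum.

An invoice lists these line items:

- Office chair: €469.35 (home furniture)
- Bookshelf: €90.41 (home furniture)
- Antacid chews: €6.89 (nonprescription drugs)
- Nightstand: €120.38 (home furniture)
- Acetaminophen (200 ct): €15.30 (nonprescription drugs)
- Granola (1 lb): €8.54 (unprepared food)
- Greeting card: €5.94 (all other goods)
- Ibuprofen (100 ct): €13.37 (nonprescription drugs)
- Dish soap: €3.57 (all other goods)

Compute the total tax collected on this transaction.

Office chair €469.35: home furniture → 9% → €42.24
Bookshelf €90.41: home furniture → 9% → €8.14
Antacid chews €6.89: nonprescription drugs → 0% → €0.00
Nightstand €120.38: home furniture → 9% → €10.83
Acetaminophen (200 ct) €15.30: nonprescription drugs → 0% → €0.00
Granola (1 lb) €8.54: unprepared food → 4.25% → €0.36
Greeting card €5.94: all other goods → 8.75% → €0.52
Ibuprofen (100 ct) €13.37: nonprescription drugs → 0% → €0.00
Dish soap €3.57: all other goods → 8.75% → €0.31
Total tax = €42.24 + €8.14 + €10.83 + €0.36 + €0.52 + €0.31 = €62.40

€62.40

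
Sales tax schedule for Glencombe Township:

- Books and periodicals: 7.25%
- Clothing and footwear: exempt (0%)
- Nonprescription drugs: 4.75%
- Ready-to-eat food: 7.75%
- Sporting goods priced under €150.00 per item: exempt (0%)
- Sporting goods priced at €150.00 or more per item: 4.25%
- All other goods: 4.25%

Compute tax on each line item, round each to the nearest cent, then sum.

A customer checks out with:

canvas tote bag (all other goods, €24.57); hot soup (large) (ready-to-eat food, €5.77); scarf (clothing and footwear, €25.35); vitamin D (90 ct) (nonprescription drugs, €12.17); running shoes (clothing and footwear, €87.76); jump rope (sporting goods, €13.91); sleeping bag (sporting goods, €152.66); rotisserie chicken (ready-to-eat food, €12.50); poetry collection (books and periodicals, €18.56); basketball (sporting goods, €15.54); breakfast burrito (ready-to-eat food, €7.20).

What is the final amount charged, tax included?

Canvas tote bag €24.57: all other goods → 4.25% → €1.04
Hot soup (large) €5.77: ready-to-eat food → 7.75% → €0.45
Scarf €25.35: clothing and footwear → 0% → €0.00
Vitamin D (90 ct) €12.17: nonprescription drugs → 4.75% → €0.58
Running shoes €87.76: clothing and footwear → 0% → €0.00
Jump rope €13.91: sporting goods, under €150.00 → 0% → €0.00
Sleeping bag €152.66: sporting goods, €150.00 or more → 4.25% → €6.49
Rotisserie chicken €12.50: ready-to-eat food → 7.75% → €0.97
Poetry collection €18.56: books and periodicals → 7.25% → €1.35
Basketball €15.54: sporting goods, under €150.00 → 0% → €0.00
Breakfast burrito €7.20: ready-to-eat food → 7.75% → €0.56
Subtotal = €375.99; tax = €11.44; total due = €387.43

€387.43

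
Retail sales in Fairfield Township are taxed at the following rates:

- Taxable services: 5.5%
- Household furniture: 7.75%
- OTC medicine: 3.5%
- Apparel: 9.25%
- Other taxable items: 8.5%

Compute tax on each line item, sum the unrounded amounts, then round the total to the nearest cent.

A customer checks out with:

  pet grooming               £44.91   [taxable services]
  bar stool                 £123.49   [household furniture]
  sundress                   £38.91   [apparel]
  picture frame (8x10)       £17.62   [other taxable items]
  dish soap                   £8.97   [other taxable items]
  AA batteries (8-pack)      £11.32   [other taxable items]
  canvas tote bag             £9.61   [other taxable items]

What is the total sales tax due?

Pet grooming £44.91: taxable services → 5.5% → £2.47005
Bar stool £123.49: household furniture → 7.75% → £9.570475
Sundress £38.91: apparel → 9.25% → £3.599175
Picture frame (8x10) £17.62: other taxable items → 8.5% → £1.4977
Dish soap £8.97: other taxable items → 8.5% → £0.76245
AA batteries (8-pack) £11.32: other taxable items → 8.5% → £0.9622
Canvas tote bag £9.61: other taxable items → 8.5% → £0.81685
Unrounded tax sum = £19.6789 → £19.68

£19.68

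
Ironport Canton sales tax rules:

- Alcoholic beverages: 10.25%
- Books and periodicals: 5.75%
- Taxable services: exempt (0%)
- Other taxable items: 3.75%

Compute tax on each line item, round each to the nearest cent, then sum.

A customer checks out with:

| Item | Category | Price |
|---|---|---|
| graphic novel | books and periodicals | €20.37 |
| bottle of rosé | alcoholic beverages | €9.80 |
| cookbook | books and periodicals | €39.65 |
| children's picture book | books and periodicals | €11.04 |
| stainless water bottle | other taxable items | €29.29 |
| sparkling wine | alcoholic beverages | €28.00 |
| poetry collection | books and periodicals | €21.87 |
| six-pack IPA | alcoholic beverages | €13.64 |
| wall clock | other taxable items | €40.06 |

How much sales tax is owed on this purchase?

Graphic novel €20.37: books and periodicals → 5.75% → €1.17
Bottle of rosé €9.80: alcoholic beverages → 10.25% → €1.00
Cookbook €39.65: books and periodicals → 5.75% → €2.28
Children's picture book €11.04: books and periodicals → 5.75% → €0.63
Stainless water bottle €29.29: other taxable items → 3.75% → €1.10
Sparkling wine €28.00: alcoholic beverages → 10.25% → €2.87
Poetry collection €21.87: books and periodicals → 5.75% → €1.26
Six-pack IPA €13.64: alcoholic beverages → 10.25% → €1.40
Wall clock €40.06: other taxable items → 3.75% → €1.50
Total tax = €1.17 + €1.00 + €2.28 + €0.63 + €1.10 + €2.87 + €1.26 + €1.40 + €1.50 = €13.21

€13.21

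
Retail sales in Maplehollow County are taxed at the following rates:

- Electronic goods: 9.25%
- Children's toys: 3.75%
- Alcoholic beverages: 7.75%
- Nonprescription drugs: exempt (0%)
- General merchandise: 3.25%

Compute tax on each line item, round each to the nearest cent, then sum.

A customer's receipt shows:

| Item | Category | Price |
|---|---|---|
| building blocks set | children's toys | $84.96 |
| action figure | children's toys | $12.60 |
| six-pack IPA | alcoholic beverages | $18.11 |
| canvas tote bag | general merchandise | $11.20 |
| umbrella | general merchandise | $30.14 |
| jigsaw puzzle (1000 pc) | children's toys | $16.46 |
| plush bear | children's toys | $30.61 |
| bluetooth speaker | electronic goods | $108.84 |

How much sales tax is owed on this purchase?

Building blocks set $84.96: children's toys → 3.75% → $3.19
Action figure $12.60: children's toys → 3.75% → $0.47
Six-pack IPA $18.11: alcoholic beverages → 7.75% → $1.40
Canvas tote bag $11.20: general merchandise → 3.25% → $0.36
Umbrella $30.14: general merchandise → 3.25% → $0.98
Jigsaw puzzle (1000 pc) $16.46: children's toys → 3.75% → $0.62
Plush bear $30.61: children's toys → 3.75% → $1.15
Bluetooth speaker $108.84: electronic goods → 9.25% → $10.07
Total tax = $3.19 + $0.47 + $1.40 + $0.36 + $0.98 + $0.62 + $1.15 + $10.07 = $18.24

$18.24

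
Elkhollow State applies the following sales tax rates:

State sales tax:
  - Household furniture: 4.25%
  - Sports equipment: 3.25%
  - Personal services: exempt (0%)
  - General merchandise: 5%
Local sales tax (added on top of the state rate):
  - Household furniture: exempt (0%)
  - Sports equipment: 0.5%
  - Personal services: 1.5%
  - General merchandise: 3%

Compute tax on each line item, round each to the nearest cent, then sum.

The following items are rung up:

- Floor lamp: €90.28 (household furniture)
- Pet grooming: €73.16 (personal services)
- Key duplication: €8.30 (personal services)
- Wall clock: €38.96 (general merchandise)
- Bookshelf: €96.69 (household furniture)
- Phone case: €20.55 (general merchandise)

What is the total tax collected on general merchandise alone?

€4.76

Wall clock €38.96: general merchandise → 5% + 3% local = 8% → €3.12
Phone case €20.55: general merchandise → 5% + 3% local = 8% → €1.64
Tax on general merchandise = €3.12 + €1.64 = €4.76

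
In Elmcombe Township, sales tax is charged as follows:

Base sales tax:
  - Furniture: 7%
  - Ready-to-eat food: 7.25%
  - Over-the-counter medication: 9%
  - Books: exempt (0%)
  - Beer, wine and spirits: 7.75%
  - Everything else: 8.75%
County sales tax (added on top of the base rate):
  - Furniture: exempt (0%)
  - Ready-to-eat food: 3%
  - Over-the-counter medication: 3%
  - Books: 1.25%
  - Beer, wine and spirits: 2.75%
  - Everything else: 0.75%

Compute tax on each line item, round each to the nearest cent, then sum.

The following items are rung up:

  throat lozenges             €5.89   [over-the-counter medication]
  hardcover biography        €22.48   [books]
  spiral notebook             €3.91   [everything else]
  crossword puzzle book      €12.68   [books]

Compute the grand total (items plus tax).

€46.48

Throat lozenges €5.89: over-the-counter medication → 9% + 3% county = 12% → €0.71
Hardcover biography €22.48: books → 0% + 1.25% county = 1.25% → €0.28
Spiral notebook €3.91: everything else → 8.75% + 0.75% county = 9.5% → €0.37
Crossword puzzle book €12.68: books → 0% + 1.25% county = 1.25% → €0.16
Subtotal = €44.96; tax = €1.52; total due = €46.48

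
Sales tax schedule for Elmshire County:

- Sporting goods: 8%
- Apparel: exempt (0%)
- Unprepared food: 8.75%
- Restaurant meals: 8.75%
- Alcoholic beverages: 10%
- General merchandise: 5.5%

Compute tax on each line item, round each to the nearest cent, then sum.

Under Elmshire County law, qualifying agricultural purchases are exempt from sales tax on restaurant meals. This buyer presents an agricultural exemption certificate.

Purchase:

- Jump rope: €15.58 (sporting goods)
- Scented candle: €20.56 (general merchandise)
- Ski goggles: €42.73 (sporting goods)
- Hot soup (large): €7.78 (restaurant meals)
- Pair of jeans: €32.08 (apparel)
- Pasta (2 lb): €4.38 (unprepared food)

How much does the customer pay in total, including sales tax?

Jump rope €15.58: sporting goods → 8% → €1.25
Scented candle €20.56: general merchandise → 5.5% → €1.13
Ski goggles €42.73: sporting goods → 8% → €3.42
Hot soup (large) €7.78: restaurant meals, buyer-exempt → 0% → €0.00
Pair of jeans €32.08: apparel → 0% → €0.00
Pasta (2 lb) €4.38: unprepared food → 8.75% → €0.38
Subtotal = €123.11; tax = €6.18; total due = €129.29

€129.29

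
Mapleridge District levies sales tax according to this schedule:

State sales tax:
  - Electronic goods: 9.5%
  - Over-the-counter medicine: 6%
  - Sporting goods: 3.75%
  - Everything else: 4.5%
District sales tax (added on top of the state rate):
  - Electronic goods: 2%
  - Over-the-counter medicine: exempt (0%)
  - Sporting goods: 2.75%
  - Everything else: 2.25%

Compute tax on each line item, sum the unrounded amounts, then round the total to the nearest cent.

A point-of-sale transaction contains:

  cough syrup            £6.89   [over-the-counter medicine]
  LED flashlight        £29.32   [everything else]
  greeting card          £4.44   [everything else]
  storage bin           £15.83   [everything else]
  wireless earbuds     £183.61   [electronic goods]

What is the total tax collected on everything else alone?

£3.35

LED flashlight £29.32: everything else → 4.5% + 2.25% district = 6.75% → £1.9791
Greeting card £4.44: everything else → 4.5% + 2.25% district = 6.75% → £0.2997
Storage bin £15.83: everything else → 4.5% + 2.25% district = 6.75% → £1.068525
Tax on everything else: unrounded sum = £3.347325 → £3.35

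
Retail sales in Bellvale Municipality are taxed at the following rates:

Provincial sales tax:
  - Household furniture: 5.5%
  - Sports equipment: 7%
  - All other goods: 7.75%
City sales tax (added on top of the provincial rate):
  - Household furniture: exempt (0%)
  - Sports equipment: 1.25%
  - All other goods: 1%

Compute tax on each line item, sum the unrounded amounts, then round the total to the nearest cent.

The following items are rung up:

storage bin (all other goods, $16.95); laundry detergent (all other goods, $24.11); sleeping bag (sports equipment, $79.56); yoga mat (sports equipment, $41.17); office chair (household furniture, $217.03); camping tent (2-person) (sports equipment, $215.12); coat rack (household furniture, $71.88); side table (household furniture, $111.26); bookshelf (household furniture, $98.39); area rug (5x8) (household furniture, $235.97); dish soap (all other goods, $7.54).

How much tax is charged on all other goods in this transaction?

$4.25

Storage bin $16.95: all other goods → 7.75% + 1% city = 8.75% → $1.483125
Laundry detergent $24.11: all other goods → 7.75% + 1% city = 8.75% → $2.109625
Dish soap $7.54: all other goods → 7.75% + 1% city = 8.75% → $0.65975
Tax on all other goods: unrounded sum = $4.2525 → $4.25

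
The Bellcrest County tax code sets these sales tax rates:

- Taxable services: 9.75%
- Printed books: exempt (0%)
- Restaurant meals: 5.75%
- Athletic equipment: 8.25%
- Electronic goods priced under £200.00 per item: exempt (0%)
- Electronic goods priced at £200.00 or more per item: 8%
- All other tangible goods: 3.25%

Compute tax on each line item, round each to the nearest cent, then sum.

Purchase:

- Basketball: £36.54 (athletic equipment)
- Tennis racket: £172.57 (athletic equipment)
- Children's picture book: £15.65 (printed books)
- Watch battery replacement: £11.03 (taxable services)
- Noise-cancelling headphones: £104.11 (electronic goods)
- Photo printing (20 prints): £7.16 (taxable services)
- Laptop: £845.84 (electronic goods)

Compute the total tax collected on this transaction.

£86.70

Basketball £36.54: athletic equipment → 8.25% → £3.01
Tennis racket £172.57: athletic equipment → 8.25% → £14.24
Children's picture book £15.65: printed books → 0% → £0.00
Watch battery replacement £11.03: taxable services → 9.75% → £1.08
Noise-cancelling headphones £104.11: electronic goods, under £200.00 → 0% → £0.00
Photo printing (20 prints) £7.16: taxable services → 9.75% → £0.70
Laptop £845.84: electronic goods, £200.00 or more → 8% → £67.67
Total tax = £3.01 + £14.24 + £1.08 + £0.70 + £67.67 = £86.70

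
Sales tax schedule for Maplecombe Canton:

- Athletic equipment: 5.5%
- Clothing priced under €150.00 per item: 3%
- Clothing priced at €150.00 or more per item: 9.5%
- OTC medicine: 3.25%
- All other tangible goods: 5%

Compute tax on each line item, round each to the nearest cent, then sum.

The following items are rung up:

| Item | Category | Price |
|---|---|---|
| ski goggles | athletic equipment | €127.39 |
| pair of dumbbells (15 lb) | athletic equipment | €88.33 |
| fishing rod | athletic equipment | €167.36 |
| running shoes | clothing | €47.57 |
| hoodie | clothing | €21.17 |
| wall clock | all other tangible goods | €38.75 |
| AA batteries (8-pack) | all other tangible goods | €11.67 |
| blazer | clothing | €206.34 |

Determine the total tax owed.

Ski goggles €127.39: athletic equipment → 5.5% → €7.01
Pair of dumbbells (15 lb) €88.33: athletic equipment → 5.5% → €4.86
Fishing rod €167.36: athletic equipment → 5.5% → €9.20
Running shoes €47.57: clothing, under €150.00 → 3% → €1.43
Hoodie €21.17: clothing, under €150.00 → 3% → €0.64
Wall clock €38.75: all other tangible goods → 5% → €1.94
AA batteries (8-pack) €11.67: all other tangible goods → 5% → €0.58
Blazer €206.34: clothing, €150.00 or more → 9.5% → €19.60
Total tax = €7.01 + €4.86 + €9.20 + €1.43 + €0.64 + €1.94 + €0.58 + €19.60 = €45.26

€45.26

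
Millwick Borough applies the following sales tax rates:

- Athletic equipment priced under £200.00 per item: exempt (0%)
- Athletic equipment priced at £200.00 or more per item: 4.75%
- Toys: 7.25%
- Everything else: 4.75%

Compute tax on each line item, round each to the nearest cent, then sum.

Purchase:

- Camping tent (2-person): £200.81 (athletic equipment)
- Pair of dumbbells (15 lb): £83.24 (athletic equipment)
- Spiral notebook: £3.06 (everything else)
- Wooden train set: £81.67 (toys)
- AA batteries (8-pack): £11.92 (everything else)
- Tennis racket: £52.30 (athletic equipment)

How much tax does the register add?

£16.18

Camping tent (2-person) £200.81: athletic equipment, £200.00 or more → 4.75% → £9.54
Pair of dumbbells (15 lb) £83.24: athletic equipment, under £200.00 → 0% → £0.00
Spiral notebook £3.06: everything else → 4.75% → £0.15
Wooden train set £81.67: toys → 7.25% → £5.92
AA batteries (8-pack) £11.92: everything else → 4.75% → £0.57
Tennis racket £52.30: athletic equipment, under £200.00 → 0% → £0.00
Total tax = £9.54 + £0.15 + £5.92 + £0.57 = £16.18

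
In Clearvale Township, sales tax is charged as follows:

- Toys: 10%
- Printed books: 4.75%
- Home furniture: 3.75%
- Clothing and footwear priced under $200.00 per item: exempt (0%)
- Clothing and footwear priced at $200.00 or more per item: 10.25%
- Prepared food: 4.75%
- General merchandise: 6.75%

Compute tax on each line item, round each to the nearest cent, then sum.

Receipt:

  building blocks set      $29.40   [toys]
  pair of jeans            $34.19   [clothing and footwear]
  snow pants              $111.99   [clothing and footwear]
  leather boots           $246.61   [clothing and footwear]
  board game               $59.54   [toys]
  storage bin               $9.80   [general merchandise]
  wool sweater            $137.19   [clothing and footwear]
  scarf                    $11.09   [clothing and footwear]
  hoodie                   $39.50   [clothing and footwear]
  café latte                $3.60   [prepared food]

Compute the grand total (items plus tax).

$717.91

Building blocks set $29.40: toys → 10% → $2.94
Pair of jeans $34.19: clothing and footwear, under $200.00 → 0% → $0.00
Snow pants $111.99: clothing and footwear, under $200.00 → 0% → $0.00
Leather boots $246.61: clothing and footwear, $200.00 or more → 10.25% → $25.28
Board game $59.54: toys → 10% → $5.95
Storage bin $9.80: general merchandise → 6.75% → $0.66
Wool sweater $137.19: clothing and footwear, under $200.00 → 0% → $0.00
Scarf $11.09: clothing and footwear, under $200.00 → 0% → $0.00
Hoodie $39.50: clothing and footwear, under $200.00 → 0% → $0.00
Café latte $3.60: prepared food → 4.75% → $0.17
Subtotal = $682.91; tax = $35.00; total due = $717.91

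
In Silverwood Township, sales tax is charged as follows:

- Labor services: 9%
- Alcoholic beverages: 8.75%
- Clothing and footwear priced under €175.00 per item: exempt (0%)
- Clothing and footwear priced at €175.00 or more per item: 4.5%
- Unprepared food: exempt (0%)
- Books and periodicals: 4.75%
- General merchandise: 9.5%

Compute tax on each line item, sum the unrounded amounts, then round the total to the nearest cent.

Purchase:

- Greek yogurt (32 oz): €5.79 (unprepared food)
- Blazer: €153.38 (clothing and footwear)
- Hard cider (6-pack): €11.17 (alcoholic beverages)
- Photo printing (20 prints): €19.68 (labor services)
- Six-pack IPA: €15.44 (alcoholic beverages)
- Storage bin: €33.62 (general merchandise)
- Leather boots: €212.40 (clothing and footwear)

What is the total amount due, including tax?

€468.33

Greek yogurt (32 oz) €5.79: unprepared food → 0% → €0.00
Blazer €153.38: clothing and footwear, under €175.00 → 0% → €0.00
Hard cider (6-pack) €11.17: alcoholic beverages → 8.75% → €0.977375
Photo printing (20 prints) €19.68: labor services → 9% → €1.7712
Six-pack IPA €15.44: alcoholic beverages → 8.75% → €1.351
Storage bin €33.62: general merchandise → 9.5% → €3.1939
Leather boots €212.40: clothing and footwear, €175.00 or more → 4.5% → €9.558
Subtotal = €451.48; unrounded tax = €16.851475 → €16.85; total due = €468.33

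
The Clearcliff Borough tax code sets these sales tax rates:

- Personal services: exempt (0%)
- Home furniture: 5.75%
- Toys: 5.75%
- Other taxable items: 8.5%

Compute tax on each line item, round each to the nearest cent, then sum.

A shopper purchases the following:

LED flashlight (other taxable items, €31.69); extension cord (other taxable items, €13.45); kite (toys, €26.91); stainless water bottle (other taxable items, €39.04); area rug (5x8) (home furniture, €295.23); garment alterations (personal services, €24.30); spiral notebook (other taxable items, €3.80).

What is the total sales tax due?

€26.00

LED flashlight €31.69: other taxable items → 8.5% → €2.69
Extension cord €13.45: other taxable items → 8.5% → €1.14
Kite €26.91: toys → 5.75% → €1.55
Stainless water bottle €39.04: other taxable items → 8.5% → €3.32
Area rug (5x8) €295.23: home furniture → 5.75% → €16.98
Garment alterations €24.30: personal services → 0% → €0.00
Spiral notebook €3.80: other taxable items → 8.5% → €0.32
Total tax = €2.69 + €1.14 + €1.55 + €3.32 + €16.98 + €0.32 = €26.00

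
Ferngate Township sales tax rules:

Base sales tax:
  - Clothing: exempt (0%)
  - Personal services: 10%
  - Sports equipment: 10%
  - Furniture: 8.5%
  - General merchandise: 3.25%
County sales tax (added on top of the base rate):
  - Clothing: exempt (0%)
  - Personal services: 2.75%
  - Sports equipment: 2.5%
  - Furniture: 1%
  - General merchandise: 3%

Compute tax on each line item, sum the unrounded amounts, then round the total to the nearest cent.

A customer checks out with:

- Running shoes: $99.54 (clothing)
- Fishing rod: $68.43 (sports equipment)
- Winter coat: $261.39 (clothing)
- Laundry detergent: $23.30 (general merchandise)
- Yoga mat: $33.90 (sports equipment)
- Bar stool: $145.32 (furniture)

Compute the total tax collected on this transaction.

Running shoes $99.54: clothing → 0% + 0% county = 0% → $0.00
Fishing rod $68.43: sports equipment → 10% + 2.5% county = 12.5% → $8.55375
Winter coat $261.39: clothing → 0% + 0% county = 0% → $0.00
Laundry detergent $23.30: general merchandise → 3.25% + 3% county = 6.25% → $1.45625
Yoga mat $33.90: sports equipment → 10% + 2.5% county = 12.5% → $4.2375
Bar stool $145.32: furniture → 8.5% + 1% county = 9.5% → $13.8054
Unrounded tax sum = $28.0529 → $28.05

$28.05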